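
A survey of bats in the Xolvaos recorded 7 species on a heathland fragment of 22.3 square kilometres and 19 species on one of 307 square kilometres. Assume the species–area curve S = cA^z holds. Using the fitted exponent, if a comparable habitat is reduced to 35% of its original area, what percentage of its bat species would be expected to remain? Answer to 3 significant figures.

z = ln(19/7) / ln(307/22.3) = 0.9985 / 2.6223 = 0.3808
S_new/S_old = (A_new/A_old)^z = 0.35^0.3808 = exp(0.3808 × -1.0498) = 0.6705

67.0%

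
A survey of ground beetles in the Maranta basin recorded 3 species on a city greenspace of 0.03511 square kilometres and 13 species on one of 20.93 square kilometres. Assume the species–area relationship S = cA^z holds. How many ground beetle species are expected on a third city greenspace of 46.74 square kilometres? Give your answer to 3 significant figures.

z = ln(13/3) / ln(20.93/0.03511) = 1.4663 / 6.3905 = 0.2295
c = 3 / 0.03511^0.2295 = 3 / 0.4637 = 6.47
S₃ = 6.47 × 46.74^0.2295 = 6.47 × 2.416 ≈ 15.63

15.6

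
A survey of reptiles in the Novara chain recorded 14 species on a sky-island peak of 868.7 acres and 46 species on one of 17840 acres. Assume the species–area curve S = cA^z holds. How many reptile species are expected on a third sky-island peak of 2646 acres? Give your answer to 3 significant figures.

z = ln(46/14) / ln(17840/868.7) = 1.1896 / 3.0222 = 0.3936
c = 14 / 868.7^0.3936 = 14 / 14.35 = 0.9758
S₃ = 0.9758 × 2646^0.3936 = 0.9758 × 22.24 ≈ 21.7

21.7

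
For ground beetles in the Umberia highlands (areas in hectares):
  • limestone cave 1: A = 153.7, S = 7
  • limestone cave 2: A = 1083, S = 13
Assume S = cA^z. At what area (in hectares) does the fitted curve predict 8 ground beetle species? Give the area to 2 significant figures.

z = ln(13/7) / ln(1083/153.7) = 0.6190 / 1.9525 = 0.3171
c = 7 / 153.7^0.3171 = 7 / 4.935 = 1.418
A = (8/1.418)^(1/0.3171) ⇒ ln A = ln(5.64)/0.3171 = 5.4562
A = e^5.4562 ≈ 234.2 hectares

230 hectares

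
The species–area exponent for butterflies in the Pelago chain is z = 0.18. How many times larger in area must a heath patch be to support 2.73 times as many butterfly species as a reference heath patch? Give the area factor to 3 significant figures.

(A₂/A₁)^0.18 = 2.73, so A₂/A₁ = 2.73^(1/0.18) = 2.73^5.556
ln(A₂/A₁) = ln 2.73 / 0.18 = 1.0043 / 0.18 = 5.5795
A₂/A₁ = e^5.5795 ≈ 264.9

265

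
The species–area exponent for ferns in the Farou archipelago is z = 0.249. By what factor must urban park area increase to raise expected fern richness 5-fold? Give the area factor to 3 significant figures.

641

(A₂/A₁)^0.249 = 5, so A₂/A₁ = 5^(1/0.249) = 5^4.016
ln(A₂/A₁) = ln 5 / 0.249 = 1.6094 / 0.249 = 6.4636
A₂/A₁ = e^6.4636 ≈ 641.4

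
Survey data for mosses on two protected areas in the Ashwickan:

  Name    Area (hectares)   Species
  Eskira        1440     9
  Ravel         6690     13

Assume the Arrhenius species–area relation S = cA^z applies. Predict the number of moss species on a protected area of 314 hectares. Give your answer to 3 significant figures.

6.25

z = ln(13/9) / ln(6690/1440) = 0.3677 / 1.5360 = 0.2394
c = 9 / 1440^0.2394 = 9 / 5.703 = 1.578
S₃ = 1.578 × 314^0.2394 = 1.578 × 3.961 ≈ 6.25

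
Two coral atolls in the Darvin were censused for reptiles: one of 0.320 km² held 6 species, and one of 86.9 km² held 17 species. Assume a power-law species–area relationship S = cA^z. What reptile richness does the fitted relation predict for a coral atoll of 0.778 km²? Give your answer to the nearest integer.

7

z = ln(17/6) / ln(86.9/0.32) = 1.0415 / 5.6042 = 0.1858
c = 6 / 0.32^0.1858 = 6 / 0.8092 = 7.415
S₃ = 7.415 × 0.778^0.1858 = 7.415 × 0.9544 ≈ 7.077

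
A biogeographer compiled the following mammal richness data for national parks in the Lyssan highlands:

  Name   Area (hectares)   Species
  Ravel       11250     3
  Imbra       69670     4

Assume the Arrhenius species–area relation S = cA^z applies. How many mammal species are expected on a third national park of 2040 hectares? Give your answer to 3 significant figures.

z = ln(4/3) / ln(69670/11250) = 0.2877 / 1.8234 = 0.1578
c = 3 / 11250^0.1578 = 3 / 4.357 = 0.6886
S₃ = 0.6886 × 2040^0.1578 = 0.6886 × 3.328 ≈ 2.292

2.29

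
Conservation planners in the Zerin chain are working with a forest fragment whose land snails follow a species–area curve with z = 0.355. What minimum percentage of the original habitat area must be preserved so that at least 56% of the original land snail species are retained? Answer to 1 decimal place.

19.5%

Need (A_new/A_old)^0.355 = 0.56, so A_new/A_old = 0.56^(1/0.355) = 0.56^2.817
ln(A_new/A_old) = ln 0.56 / 0.355 = -0.5798 / 0.355 = -1.6333
A_new/A_old = e^-1.6333 ≈ 0.1953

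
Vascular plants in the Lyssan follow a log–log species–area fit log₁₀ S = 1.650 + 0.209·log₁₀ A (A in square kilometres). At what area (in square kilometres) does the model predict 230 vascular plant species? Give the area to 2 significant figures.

230 = 44.67 × A^0.209  ⇒  A^0.209 = 230/44.67 = 5.149
ln A = ln(5.149) / 0.209 = 1.6388 / 0.209 = 7.8412
A = e^7.8412 ≈ 2543 square kilometres

2500 square kilometres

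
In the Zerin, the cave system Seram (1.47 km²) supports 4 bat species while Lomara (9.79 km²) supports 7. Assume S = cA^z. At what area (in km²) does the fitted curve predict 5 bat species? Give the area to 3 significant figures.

3.13 km²

z = ln(7/4) / ln(9.79/1.47) = 0.5596 / 1.8961 = 0.2951
c = 4 / 1.47^0.2951 = 4 / 1.12 = 3.57
A = (5/3.57)^(1/0.2951) ⇒ ln A = ln(1.401)/0.2951 = 1.1413
A = e^1.1413 ≈ 3.131 km²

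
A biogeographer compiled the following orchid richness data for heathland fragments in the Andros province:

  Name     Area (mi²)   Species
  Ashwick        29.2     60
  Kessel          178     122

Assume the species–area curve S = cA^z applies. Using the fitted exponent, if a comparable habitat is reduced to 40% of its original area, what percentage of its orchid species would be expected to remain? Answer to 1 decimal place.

z = ln(122/60) / ln(178/29.2) = 0.7097 / 1.8076 = 0.3926
S_new/S_old = (A_new/A_old)^z = 0.4^0.3926 = exp(0.3926 × -0.9163) = 0.6979

69.8%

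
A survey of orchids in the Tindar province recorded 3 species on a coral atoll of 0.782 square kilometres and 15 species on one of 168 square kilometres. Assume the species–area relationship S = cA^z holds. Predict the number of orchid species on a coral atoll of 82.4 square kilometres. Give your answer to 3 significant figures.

12.1

z = ln(15/3) / ln(168/0.782) = 1.6094 / 5.3699 = 0.2997
c = 3 / 0.782^0.2997 = 3 / 0.9289 = 3.229
S₃ = 3.229 × 82.4^0.2997 = 3.229 × 3.752 ≈ 12.12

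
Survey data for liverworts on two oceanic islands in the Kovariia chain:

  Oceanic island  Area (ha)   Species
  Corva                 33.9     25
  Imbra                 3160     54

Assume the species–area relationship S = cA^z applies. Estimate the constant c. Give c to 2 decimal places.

z = ln(S₂/S₁) / ln(A₂/A₁) = ln(54/25) / ln(3160/33.9) = 0.7701 / 4.5349 = 0.1698
c = S₁ / A₁^z = 25 / 33.9^0.1698 = 25 / 1.819 = 13.74

13.74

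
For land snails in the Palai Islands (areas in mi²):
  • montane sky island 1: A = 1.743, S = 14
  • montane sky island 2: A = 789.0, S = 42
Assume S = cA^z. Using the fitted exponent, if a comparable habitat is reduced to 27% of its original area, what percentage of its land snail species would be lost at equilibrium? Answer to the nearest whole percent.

21%

z = ln(42/14) / ln(789/1.743) = 1.0986 / 6.1152 = 0.1797
S_new/S_old = (A_new/A_old)^z = 0.27^0.1797 = exp(0.1797 × -1.3093) = 0.7904
Fraction lost = 1 − 0.7904 = 0.2096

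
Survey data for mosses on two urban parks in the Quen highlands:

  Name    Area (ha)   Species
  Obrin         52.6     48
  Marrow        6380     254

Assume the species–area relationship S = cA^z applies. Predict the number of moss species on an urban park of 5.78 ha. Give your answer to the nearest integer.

z = ln(254/48) / ln(6380/52.6) = 1.6661 / 4.7982 = 0.3472
c = 48 / 52.6^0.3472 = 48 / 3.959 = 12.12
S₃ = 12.12 × 5.78^0.3472 = 12.12 × 1.839 ≈ 22.3

22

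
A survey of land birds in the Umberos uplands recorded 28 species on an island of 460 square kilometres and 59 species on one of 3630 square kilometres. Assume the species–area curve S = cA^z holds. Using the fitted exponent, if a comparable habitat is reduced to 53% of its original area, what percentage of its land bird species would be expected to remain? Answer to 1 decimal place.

z = ln(59/28) / ln(3630/460) = 0.7453 / 2.0658 = 0.3608
S_new/S_old = (A_new/A_old)^z = 0.53^0.3608 = exp(0.3608 × -0.6349) = 0.7953

79.5%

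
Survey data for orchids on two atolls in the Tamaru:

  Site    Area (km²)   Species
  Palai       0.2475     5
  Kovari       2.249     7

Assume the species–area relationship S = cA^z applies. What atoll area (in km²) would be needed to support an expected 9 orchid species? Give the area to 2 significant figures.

z = ln(7/5) / ln(2.249/0.2475) = 0.3365 / 2.2068 = 0.1525
c = 5 / 0.2475^0.1525 = 5 / 0.8082 = 6.186
A = (9/6.186)^(1/0.1525) ⇒ ln A = ln(1.455)/0.1525 = 2.4588
A = e^2.4588 ≈ 11.69 km²

12 km²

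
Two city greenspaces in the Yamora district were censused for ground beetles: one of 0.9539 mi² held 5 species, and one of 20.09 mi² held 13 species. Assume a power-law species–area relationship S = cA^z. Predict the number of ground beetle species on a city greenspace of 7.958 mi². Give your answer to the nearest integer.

z = ln(13/5) / ln(20.09/0.9539) = 0.9555 / 3.0474 = 0.3135
c = 5 / 0.9539^0.3135 = 5 / 0.9853 = 5.075
S₃ = 5.075 × 7.958^0.3135 = 5.075 × 1.916 ≈ 9.724

10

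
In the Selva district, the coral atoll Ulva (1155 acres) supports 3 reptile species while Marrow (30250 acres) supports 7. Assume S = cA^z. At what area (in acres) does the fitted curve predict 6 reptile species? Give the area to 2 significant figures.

17000 acres

z = ln(7/3) / ln(30250/1155) = 0.8473 / 3.2654 = 0.2595
c = 3 / 1155^0.2595 = 3 / 6.233 = 0.4813
A = (6/0.4813)^(1/0.2595) ⇒ ln A = ln(12.47)/0.2595 = 9.7232
A = e^9.7232 ≈ 16700 acres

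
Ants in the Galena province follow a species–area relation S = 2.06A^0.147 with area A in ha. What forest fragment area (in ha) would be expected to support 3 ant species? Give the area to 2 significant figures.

13 ha

3 = 2.06 × A^0.147  ⇒  A^0.147 = 3/2.06 = 1.456
ln A = ln(1.456) / 0.147 = 0.3759 / 0.147 = 2.5572
A = e^2.5572 ≈ 12.9 ha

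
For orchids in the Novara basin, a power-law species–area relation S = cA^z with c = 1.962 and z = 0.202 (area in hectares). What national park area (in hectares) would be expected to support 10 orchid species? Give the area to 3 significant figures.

10 = 1.962 × A^0.202  ⇒  A^0.202 = 10/1.962 = 5.097
ln A = ln(5.097) / 0.202 = 1.6286 / 0.202 = 8.0625
A = e^8.0625 ≈ 3173 hectares

3170 hectares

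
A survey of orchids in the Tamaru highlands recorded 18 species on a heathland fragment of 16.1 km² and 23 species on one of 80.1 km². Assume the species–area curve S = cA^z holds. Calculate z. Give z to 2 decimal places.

Taking logs: ln S = ln c + z ln A, so z = (ln S₂ − ln S₁)/(ln A₂ − ln A₁).
z = ln(23/18) / ln(80.1/16.1) = ln(1.278) / ln(4.975) = 0.2451 / 1.6045 = 0.1528

0.15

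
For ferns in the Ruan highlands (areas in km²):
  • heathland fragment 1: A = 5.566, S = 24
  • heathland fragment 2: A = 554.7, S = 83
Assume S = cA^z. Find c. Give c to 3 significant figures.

15.1

z = ln(S₂/S₁) / ln(A₂/A₁) = ln(83/24) / ln(554.7/5.566) = 1.2408 / 4.6018 = 0.2696
c = S₁ / A₁^z = 24 / 5.566^0.2696 = 24 / 1.589 = 15.11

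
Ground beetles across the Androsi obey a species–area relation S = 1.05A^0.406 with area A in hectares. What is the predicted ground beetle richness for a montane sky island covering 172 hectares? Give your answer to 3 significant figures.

S = 1.05 × 172^0.406
ln S = ln 1.05 + 0.406 × ln 172 = 0.0488 + 0.406 × 5.1475 = 2.1387
S = e^2.1387 ≈ 8.488

8.49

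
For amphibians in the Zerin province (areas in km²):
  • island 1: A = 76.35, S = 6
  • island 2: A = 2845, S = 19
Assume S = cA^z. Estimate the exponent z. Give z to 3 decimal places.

0.319

Taking logs: ln S = ln c + z ln A, so z = (ln S₂ − ln S₁)/(ln A₂ − ln A₁).
z = ln(19/6) / ln(2845/76.35) = ln(3.167) / ln(37.26) = 1.1527 / 3.6180 = 0.3186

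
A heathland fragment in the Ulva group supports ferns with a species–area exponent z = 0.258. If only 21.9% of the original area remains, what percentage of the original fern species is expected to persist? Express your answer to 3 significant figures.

S_new/S_old = (A_new/A_old)^z = 0.219^0.258
= exp(0.258 × ln 0.219) = exp(0.258 × -1.5187) = exp(-0.3918) ≈ 0.6758

67.6%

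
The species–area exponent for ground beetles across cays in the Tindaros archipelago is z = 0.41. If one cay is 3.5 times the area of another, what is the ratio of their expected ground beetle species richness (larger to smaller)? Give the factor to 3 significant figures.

S₂/S₁ = (A₂/A₁)^z = 3.5^0.41
ln(S₂/S₁) = 0.41 × ln 3.5 = 0.41 × 1.2528 = 0.5136
S₂/S₁ = e^0.5136 ≈ 1.671

1.67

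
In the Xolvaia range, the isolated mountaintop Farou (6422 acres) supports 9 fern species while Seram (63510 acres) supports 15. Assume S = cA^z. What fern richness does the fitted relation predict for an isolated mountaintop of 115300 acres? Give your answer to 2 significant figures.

z = ln(15/9) / ln(63510/6422) = 0.5108 / 2.2915 = 0.2229
c = 9 / 6422^0.2229 = 9 / 7.06 = 1.275
S₃ = 1.275 × 115300^0.2229 = 1.275 × 13.44 ≈ 17.13

17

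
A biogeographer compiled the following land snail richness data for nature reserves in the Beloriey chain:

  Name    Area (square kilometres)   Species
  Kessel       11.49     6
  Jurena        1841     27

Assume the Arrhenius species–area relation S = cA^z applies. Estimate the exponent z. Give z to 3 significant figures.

Taking logs: ln S = ln c + z ln A, so z = (ln S₂ − ln S₁)/(ln A₂ − ln A₁).
z = ln(27/6) / ln(1841/11.49) = ln(4.5) / ln(160.2) = 1.5041 / 5.0766 = 0.2963

0.296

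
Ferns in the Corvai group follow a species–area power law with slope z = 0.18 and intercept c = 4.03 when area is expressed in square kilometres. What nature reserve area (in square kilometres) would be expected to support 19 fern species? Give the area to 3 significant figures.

5510 square kilometres

19 = 4.03 × A^0.18  ⇒  A^0.18 = 19/4.03 = 4.715
ln A = ln(4.715) / 0.18 = 1.5507 / 0.18 = 8.6148
A = e^8.6148 ≈ 5513 square kilometres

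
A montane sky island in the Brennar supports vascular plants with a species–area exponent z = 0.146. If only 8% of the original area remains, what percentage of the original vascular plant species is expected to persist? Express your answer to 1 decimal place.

69.2%

S_new/S_old = (A_new/A_old)^z = 0.08^0.146
= exp(0.146 × ln 0.08) = exp(0.146 × -2.5257) = exp(-0.3688) ≈ 0.6916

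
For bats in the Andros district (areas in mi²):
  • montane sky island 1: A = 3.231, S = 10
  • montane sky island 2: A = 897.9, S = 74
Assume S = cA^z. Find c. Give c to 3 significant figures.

6.59

z = ln(S₂/S₁) / ln(A₂/A₁) = ln(74/10) / ln(897.9/3.231) = 2.0015 / 5.6273 = 0.3557
c = S₁ / A₁^z = 10 / 3.231^0.3557 = 10 / 1.518 = 6.589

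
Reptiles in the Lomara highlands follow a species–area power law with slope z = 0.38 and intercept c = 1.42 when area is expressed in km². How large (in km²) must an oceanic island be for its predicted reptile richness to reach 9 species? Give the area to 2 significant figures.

130 km²

9 = 1.42 × A^0.38  ⇒  A^0.38 = 9/1.42 = 6.338
ln A = ln(6.338) / 0.38 = 1.8466 / 0.38 = 4.8594
A = e^4.8594 ≈ 128.9 km²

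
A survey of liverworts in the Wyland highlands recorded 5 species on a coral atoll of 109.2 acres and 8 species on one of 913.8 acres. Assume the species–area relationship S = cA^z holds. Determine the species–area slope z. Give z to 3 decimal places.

Taking logs: ln S = ln c + z ln A, so z = (ln S₂ − ln S₁)/(ln A₂ − ln A₁).
z = ln(8/5) / ln(913.8/109.2) = ln(1.6) / ln(8.368) = 0.4700 / 2.1244 = 0.2212

0.221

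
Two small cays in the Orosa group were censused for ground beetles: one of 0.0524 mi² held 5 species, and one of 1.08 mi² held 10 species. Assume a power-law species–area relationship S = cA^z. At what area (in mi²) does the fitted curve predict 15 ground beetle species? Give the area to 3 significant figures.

z = ln(10/5) / ln(1.08/0.0524) = 0.6931 / 3.0258 = 0.2291
c = 5 / 0.0524^0.2291 = 5 / 0.5089 = 9.825
A = (15/9.825)^(1/0.2291) ⇒ ln A = ln(1.527)/0.2291 = 1.8469
A = e^1.8469 ≈ 6.34 mi²

6.34 mi²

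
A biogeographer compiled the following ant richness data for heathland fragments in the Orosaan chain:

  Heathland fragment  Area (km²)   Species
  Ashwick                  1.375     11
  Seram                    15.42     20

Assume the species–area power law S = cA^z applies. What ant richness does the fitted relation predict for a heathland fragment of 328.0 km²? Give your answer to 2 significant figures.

z = ln(20/11) / ln(15.42/1.375) = 0.5978 / 2.4172 = 0.2473
c = 11 / 1.375^0.2473 = 11 / 1.082 = 10.17
S₃ = 10.17 × 328^0.2473 = 10.17 × 4.19 ≈ 42.6

43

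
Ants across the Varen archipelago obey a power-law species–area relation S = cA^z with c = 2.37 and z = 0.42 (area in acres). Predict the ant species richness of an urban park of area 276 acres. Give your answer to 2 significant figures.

25

S = 2.37 × 276^0.42
ln S = ln 2.37 + 0.42 × ln 276 = 0.8629 + 0.42 × 5.6204 = 3.2235
S = e^3.2235 ≈ 25.11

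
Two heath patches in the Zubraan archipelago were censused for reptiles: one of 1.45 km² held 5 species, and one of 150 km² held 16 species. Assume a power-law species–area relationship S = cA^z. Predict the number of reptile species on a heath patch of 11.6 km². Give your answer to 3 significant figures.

8.42

z = ln(16/5) / ln(150/1.45) = 1.1632 / 4.6391 = 0.2507
c = 5 / 1.45^0.2507 = 5 / 1.098 = 4.555
S₃ = 4.555 × 11.6^0.2507 = 4.555 × 1.849 ≈ 8.422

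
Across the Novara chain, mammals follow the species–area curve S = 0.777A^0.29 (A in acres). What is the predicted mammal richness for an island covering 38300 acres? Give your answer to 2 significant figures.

17

S = 0.777 × 38300^0.29 = 0.777 × 21.34 ≈ 16.58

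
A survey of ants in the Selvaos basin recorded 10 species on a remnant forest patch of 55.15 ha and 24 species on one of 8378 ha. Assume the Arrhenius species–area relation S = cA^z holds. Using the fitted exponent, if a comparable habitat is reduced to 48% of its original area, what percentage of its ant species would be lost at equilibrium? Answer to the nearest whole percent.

12%

z = ln(24/10) / ln(8378/55.15) = 0.8755 / 5.0233 = 0.1743
S_new/S_old = (A_new/A_old)^z = 0.48^0.1743 = exp(0.1743 × -0.7340) = 0.8799
Fraction lost = 1 − 0.8799 = 0.1201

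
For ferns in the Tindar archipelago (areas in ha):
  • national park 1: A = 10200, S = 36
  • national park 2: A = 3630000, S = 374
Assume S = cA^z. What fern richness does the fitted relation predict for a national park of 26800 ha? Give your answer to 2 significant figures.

53

z = ln(374/36) / ln(3630000/10200) = 2.3407 / 5.8746 = 0.3985
c = 36 / 10200^0.3985 = 36 / 39.56 = 0.9101
S₃ = 0.9101 × 26800^0.3985 = 0.9101 × 58.13 ≈ 52.9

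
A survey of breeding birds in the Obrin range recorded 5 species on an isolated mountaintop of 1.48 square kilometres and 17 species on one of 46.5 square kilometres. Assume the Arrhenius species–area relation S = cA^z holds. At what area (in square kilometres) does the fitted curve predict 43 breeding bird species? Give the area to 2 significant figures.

630 square kilometres

z = ln(17/5) / ln(46.5/1.48) = 1.2238 / 3.4474 = 0.3550
c = 5 / 1.48^0.3550 = 5 / 1.149 = 4.35
A = (43/4.35)^(1/0.3550) ⇒ ln A = ln(9.884)/0.3550 = 6.4536
A = e^6.4536 ≈ 635 square kilometres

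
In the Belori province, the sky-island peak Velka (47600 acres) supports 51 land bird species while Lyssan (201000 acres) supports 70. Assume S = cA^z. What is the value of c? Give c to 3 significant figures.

4.78

z = ln(S₂/S₁) / ln(A₂/A₁) = ln(70/51) / ln(201000/47600) = 0.3167 / 1.4405 = 0.2198
c = S₁ / A₁^z = 51 / 47600^0.2198 = 51 / 10.67 = 4.778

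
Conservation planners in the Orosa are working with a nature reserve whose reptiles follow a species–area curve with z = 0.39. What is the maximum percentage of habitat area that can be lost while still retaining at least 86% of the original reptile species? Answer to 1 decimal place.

32.1%

Need (A_new/A_old)^0.39 = 0.86, so A_new/A_old = 0.86^(1/0.39) = 0.86^2.564
ln(A_new/A_old) = ln 0.86 / 0.39 = -0.1508 / 0.39 = -0.3867
A_new/A_old = e^-0.3867 ≈ 0.6793
Fraction that can be lost = 1 − 0.6793 = 0.3207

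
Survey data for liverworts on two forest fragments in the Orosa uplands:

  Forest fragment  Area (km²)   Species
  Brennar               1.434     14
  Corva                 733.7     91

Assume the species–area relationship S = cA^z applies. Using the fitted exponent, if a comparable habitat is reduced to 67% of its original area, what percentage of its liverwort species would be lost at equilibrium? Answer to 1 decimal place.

11.3%

z = ln(91/14) / ln(733.7/1.434) = 1.8718 / 6.2376 = 0.3001
S_new/S_old = (A_new/A_old)^z = 0.67^0.3001 = exp(0.3001 × -0.4005) = 0.8868
Fraction lost = 1 − 0.8868 = 0.1132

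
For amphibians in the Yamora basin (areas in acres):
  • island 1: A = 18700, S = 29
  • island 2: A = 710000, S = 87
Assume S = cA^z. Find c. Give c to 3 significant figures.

1.49

z = ln(S₂/S₁) / ln(A₂/A₁) = ln(87/29) / ln(710000/18700) = 1.0986 / 3.6367 = 0.3021
c = S₁ / A₁^z = 29 / 18700^0.3021 = 29 / 19.52 = 1.486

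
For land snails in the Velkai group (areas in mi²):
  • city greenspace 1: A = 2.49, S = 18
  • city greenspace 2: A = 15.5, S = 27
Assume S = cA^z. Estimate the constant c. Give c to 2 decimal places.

z = ln(S₂/S₁) / ln(A₂/A₁) = ln(27/18) / ln(15.5/2.49) = 0.4055 / 1.8286 = 0.2217
c = S₁ / A₁^z = 18 / 2.49^0.2217 = 18 / 1.224 = 14.7

14.70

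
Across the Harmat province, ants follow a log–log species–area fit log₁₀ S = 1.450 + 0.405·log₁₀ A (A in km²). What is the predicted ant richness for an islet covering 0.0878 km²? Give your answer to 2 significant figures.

S = 28.18 × 0.0878^0.405
ln S = ln 28.18 + 0.405 × ln 0.0878 = 3.3387 + 0.405 × -2.4327 = 2.3535
S = e^2.3535 ≈ 10.52

11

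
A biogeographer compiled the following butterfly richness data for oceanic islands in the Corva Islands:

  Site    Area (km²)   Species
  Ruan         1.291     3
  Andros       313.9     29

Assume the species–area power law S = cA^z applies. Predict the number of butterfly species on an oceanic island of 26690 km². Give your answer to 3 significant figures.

z = ln(29/3) / ln(313.9/1.291) = 2.2687 / 5.4937 = 0.4130
c = 3 / 1.291^0.4130 = 3 / 1.111 = 2.7
S₃ = 2.7 × 26690^0.4130 = 2.7 × 67.29 ≈ 181.7

182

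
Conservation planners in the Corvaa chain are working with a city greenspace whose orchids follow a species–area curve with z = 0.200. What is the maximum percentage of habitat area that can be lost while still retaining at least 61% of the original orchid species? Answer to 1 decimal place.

91.6%

Need (A_new/A_old)^0.2 = 0.61, so A_new/A_old = 0.61^(1/0.2) = 0.61^5
ln(A_new/A_old) = ln 0.61 / 0.2 = -0.4943 / 0.2 = -2.4715
A_new/A_old = e^-2.4715 ≈ 0.08446
Fraction that can be lost = 1 − 0.08446 = 0.9155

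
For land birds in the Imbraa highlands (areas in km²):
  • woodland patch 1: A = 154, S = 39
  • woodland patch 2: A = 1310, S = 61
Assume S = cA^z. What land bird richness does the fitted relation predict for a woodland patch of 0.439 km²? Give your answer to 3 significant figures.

11.5

z = ln(61/39) / ln(1310/154) = 0.4473 / 2.1408 = 0.2089
c = 39 / 154^0.2089 = 39 / 2.865 = 13.61
S₃ = 13.61 × 0.439^0.2089 = 13.61 × 0.842 ≈ 11.46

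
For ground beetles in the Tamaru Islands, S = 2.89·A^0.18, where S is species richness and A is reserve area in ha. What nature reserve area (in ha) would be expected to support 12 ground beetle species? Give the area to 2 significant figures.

12 = 2.89 × A^0.18  ⇒  A^0.18 = 12/2.89 = 4.152
ln A = ln(4.152) / 0.18 = 1.4237 / 0.18 = 7.9092
A = e^7.9092 ≈ 2722 ha

2700 ha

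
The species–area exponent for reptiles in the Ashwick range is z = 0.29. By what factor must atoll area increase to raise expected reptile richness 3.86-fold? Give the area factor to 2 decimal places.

105.37

(A₂/A₁)^0.29 = 3.86, so A₂/A₁ = 3.86^(1/0.29) = 3.86^3.448
ln(A₂/A₁) = ln 3.86 / 0.29 = 1.3507 / 0.29 = 4.6575
A₂/A₁ = e^4.6575 ≈ 105.4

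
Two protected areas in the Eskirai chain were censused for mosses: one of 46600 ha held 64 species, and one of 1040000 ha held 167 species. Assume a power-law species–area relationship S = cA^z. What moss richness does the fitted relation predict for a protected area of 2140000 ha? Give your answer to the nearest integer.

209

z = ln(167/64) / ln(1040000/46600) = 0.9591 / 3.1054 = 0.3089
c = 64 / 46600^0.3089 = 64 / 27.66 = 2.314
S₃ = 2.314 × 2140000^0.3089 = 2.314 × 90.19 ≈ 208.7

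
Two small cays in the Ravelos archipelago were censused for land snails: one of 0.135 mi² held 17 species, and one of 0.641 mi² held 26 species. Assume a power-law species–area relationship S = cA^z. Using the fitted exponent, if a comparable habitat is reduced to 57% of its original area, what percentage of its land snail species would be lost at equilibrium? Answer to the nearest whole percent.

z = ln(26/17) / ln(0.641/0.135) = 0.4249 / 1.5578 = 0.2728
S_new/S_old = (A_new/A_old)^z = 0.57^0.2728 = exp(0.2728 × -0.5621) = 0.8579
Fraction lost = 1 − 0.8579 = 0.1421

14%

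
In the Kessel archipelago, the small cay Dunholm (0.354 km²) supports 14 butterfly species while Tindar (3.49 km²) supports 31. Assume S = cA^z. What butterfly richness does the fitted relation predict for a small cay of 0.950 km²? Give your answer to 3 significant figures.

z = ln(31/14) / ln(3.49/0.354) = 0.7949 / 2.2884 = 0.3474
c = 14 / 0.354^0.3474 = 14 / 0.6972 = 20.08
S₃ = 20.08 × 0.95^0.3474 = 20.08 × 0.9823 ≈ 19.73

19.7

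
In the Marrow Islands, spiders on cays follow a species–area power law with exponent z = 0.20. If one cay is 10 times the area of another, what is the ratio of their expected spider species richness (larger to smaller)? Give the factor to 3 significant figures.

1.58

S₂/S₁ = (A₂/A₁)^z = 10^0.2
ln(S₂/S₁) = 0.2 × ln 10 = 0.2 × 2.3026 = 0.4605
S₂/S₁ = e^0.4605 ≈ 1.585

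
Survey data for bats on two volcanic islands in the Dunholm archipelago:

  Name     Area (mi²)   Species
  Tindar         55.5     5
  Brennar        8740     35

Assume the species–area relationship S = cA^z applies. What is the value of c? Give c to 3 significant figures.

z = ln(S₂/S₁) / ln(A₂/A₁) = ln(35/5) / ln(8740/55.5) = 1.9459 / 5.0593 = 0.3846
c = S₁ / A₁^z = 5 / 55.5^0.3846 = 5 / 4.687 = 1.067

1.07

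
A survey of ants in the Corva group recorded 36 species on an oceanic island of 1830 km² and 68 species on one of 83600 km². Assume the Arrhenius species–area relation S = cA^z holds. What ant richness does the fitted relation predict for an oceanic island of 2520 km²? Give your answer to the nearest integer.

z = ln(68/36) / ln(83600/1830) = 0.6360 / 3.8217 = 0.1664
c = 36 / 1830^0.1664 = 36 / 3.491 = 10.31
S₃ = 10.31 × 2520^0.1664 = 10.31 × 3.682 ≈ 37.97

38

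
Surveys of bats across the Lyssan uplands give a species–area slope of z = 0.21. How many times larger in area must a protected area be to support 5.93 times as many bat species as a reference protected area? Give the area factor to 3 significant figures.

(A₂/A₁)^0.21 = 5.93, so A₂/A₁ = 5.93^(1/0.21) = 5.93^4.762
ln(A₂/A₁) = ln 5.93 / 0.21 = 1.7800 / 0.21 = 8.4763
A₂/A₁ = e^8.4763 ≈ 4800

4800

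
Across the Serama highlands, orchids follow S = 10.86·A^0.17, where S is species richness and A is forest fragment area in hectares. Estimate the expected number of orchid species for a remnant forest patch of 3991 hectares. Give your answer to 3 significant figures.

S = 10.86 × 3991^0.17
ln S = ln 10.86 + 0.17 × ln 3991 = 2.3851 + 0.17 × 8.2918 = 3.7947
S = e^3.7947 ≈ 44.46

44.5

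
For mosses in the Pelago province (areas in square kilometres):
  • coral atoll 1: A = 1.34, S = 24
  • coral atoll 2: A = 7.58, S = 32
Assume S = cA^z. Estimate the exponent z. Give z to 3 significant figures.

Taking logs: ln S = ln c + z ln A, so z = (ln S₂ − ln S₁)/(ln A₂ − ln A₁).
z = ln(32/24) / ln(7.58/1.34) = ln(1.333) / ln(5.657) = 0.2877 / 1.7328 = 0.1660

0.166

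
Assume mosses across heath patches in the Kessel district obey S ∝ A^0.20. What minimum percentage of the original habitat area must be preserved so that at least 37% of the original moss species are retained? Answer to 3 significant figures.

Need (A_new/A_old)^0.2 = 0.37, so A_new/A_old = 0.37^(1/0.2) = 0.37^5
ln(A_new/A_old) = ln 0.37 / 0.2 = -0.9943 / 0.2 = -4.9713
A_new/A_old = e^-4.9713 ≈ 0.006934

0.693%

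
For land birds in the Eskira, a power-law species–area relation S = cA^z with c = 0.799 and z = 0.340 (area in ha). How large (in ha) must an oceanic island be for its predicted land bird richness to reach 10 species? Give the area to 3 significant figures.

1690 ha

10 = 0.799 × A^0.34  ⇒  A^0.34 = 10/0.799 = 12.52
ln A = ln(12.52) / 0.34 = 2.5270 / 0.34 = 7.4323
A = e^7.4323 ≈ 1690 ha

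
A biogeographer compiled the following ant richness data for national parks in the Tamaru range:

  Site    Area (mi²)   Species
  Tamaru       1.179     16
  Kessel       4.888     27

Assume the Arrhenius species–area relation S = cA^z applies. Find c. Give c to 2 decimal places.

15.06

z = ln(S₂/S₁) / ln(A₂/A₁) = ln(27/16) / ln(4.888/1.179) = 0.5232 / 1.4221 = 0.3679
c = S₁ / A₁^z = 16 / 1.179^0.3679 = 16 / 1.062 = 15.06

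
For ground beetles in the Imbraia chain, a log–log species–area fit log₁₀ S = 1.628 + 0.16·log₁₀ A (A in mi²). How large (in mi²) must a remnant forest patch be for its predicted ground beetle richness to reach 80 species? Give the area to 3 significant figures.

80 = 42.46 × A^0.16  ⇒  A^0.16 = 80/42.46 = 1.884
ln A = ln(1.884) / 0.16 = 0.6334 / 0.16 = 3.9589
A = e^3.9589 ≈ 52.4 mi²

52.4 mi²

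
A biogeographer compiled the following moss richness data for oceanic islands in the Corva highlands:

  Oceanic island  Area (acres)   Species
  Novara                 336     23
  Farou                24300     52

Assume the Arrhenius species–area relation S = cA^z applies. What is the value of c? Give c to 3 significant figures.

7.59

z = ln(S₂/S₁) / ln(A₂/A₁) = ln(52/23) / ln(24300/336) = 0.8157 / 4.2811 = 0.1905
c = S₁ / A₁^z = 23 / 336^0.1905 = 23 / 3.03 = 7.592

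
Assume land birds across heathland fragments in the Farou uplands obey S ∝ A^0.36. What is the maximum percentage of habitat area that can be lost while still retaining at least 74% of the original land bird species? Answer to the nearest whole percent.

57%

Need (A_new/A_old)^0.36 = 0.74, so A_new/A_old = 0.74^(1/0.36) = 0.74^2.778
ln(A_new/A_old) = ln 0.74 / 0.36 = -0.3011 / 0.36 = -0.8364
A_new/A_old = e^-0.8364 ≈ 0.4333
Fraction that can be lost = 1 − 0.4333 = 0.5667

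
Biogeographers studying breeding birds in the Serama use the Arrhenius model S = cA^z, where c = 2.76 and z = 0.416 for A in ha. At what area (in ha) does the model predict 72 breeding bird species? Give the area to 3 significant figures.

72 = 2.76 × A^0.416  ⇒  A^0.416 = 72/2.76 = 26.09
ln A = ln(26.09) / 0.416 = 3.2614 / 0.416 = 7.8400
A = e^7.8400 ≈ 2540 ha

2540 ha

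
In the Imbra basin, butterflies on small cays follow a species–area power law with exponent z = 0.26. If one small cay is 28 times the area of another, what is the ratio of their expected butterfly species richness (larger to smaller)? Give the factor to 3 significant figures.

S₂/S₁ = (A₂/A₁)^z = 28^0.26
ln(S₂/S₁) = 0.26 × ln 28 = 0.26 × 3.3322 = 0.8664
S₂/S₁ = e^0.8664 ≈ 2.378

2.38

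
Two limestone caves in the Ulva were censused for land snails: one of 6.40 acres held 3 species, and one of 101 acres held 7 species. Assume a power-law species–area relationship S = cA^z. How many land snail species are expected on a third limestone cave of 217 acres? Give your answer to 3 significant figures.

z = ln(7/3) / ln(101/6.4) = 0.8473 / 2.7588 = 0.3071
c = 3 / 6.4^0.3071 = 3 / 1.768 = 1.696
S₃ = 1.696 × 217^0.3071 = 1.696 × 5.219 ≈ 8.853

8.85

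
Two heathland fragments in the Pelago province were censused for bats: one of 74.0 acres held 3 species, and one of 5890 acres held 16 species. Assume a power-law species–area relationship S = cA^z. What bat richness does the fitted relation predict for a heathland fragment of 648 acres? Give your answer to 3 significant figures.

6.88

z = ln(16/3) / ln(5890/74) = 1.6740 / 4.3769 = 0.3825
c = 3 / 74^0.3825 = 3 / 5.187 = 0.5784
S₃ = 0.5784 × 648^0.3825 = 0.5784 × 11.89 ≈ 6.879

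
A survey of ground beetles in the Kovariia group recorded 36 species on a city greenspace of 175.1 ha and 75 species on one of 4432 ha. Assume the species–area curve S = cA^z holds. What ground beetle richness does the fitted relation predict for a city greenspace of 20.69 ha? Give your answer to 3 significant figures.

22.2

z = ln(75/36) / ln(4432/175.1) = 0.7340 / 3.2312 = 0.2271
c = 36 / 175.1^0.2271 = 36 / 3.233 = 11.14
S₃ = 11.14 × 20.69^0.2271 = 11.14 × 1.99 ≈ 22.16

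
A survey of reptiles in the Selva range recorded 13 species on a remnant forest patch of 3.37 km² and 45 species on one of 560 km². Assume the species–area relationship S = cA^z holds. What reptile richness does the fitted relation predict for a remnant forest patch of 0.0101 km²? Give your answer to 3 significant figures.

3.17

z = ln(45/13) / ln(560/3.37) = 1.2417 / 5.1130 = 0.2429
c = 13 / 3.37^0.2429 = 13 / 1.343 = 9.678
S₃ = 9.678 × 0.0101^0.2429 = 9.678 × 0.3276 ≈ 3.171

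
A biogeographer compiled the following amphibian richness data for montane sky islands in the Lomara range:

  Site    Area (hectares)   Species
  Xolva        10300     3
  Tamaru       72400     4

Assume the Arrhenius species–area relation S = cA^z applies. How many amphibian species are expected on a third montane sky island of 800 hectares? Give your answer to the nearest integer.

2

z = ln(4/3) / ln(72400/10300) = 0.2877 / 1.9501 = 0.1475
c = 3 / 10300^0.1475 = 3 / 3.908 = 0.7676
S₃ = 0.7676 × 800^0.1475 = 0.7676 × 2.681 ≈ 2.058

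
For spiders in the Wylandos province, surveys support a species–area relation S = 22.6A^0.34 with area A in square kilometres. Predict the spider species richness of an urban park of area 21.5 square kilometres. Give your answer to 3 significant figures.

S = 22.6 × 21.5^0.34 = 22.6 × 2.838 ≈ 64.14

64.1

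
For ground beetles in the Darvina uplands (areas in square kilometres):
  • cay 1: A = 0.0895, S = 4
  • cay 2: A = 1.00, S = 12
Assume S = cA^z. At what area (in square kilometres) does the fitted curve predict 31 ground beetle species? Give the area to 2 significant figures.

8.0 square kilometres

z = ln(12/4) / ln(1/0.0895) = 1.0986 / 2.4135 = 0.4552
c = 4 / 0.0895^0.4552 = 4 / 0.3333 = 12
A = (31/12)^(1/0.4552) ⇒ ln A = ln(2.583)/0.4552 = 2.0850
A = e^2.0850 ≈ 8.045 square kilometres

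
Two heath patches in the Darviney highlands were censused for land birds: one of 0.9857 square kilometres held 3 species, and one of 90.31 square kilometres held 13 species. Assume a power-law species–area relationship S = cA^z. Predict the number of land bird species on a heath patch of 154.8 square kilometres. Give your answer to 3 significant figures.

z = ln(13/3) / ln(90.31/0.9857) = 1.4663 / 4.5177 = 0.3246
c = 3 / 0.9857^0.3246 = 3 / 0.9953 = 3.014
S₃ = 3.014 × 154.8^0.3246 = 3.014 × 5.138 ≈ 15.48

15.5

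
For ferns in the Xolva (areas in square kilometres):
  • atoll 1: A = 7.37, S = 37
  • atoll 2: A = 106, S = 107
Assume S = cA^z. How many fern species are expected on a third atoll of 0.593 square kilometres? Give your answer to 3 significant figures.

13.6

z = ln(107/37) / ln(106/7.37) = 1.0619 / 2.6660 = 0.3983
c = 37 / 7.37^0.3983 = 37 / 2.216 = 16.7
S₃ = 16.7 × 0.593^0.3983 = 16.7 × 0.8121 ≈ 13.56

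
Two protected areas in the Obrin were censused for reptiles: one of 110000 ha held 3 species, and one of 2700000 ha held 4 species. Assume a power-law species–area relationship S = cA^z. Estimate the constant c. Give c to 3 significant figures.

z = ln(S₂/S₁) / ln(A₂/A₁) = ln(4/3) / ln(2700000/110000) = 0.2877 / 3.2005 = 0.0899
c = S₁ / A₁^z = 3 / 110000^0.0899 = 3 / 2.839 = 1.057

1.06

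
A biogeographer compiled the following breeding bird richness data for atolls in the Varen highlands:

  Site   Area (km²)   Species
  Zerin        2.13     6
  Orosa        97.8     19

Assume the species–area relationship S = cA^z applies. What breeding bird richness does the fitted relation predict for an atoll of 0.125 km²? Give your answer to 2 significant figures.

z = ln(19/6) / ln(97.8/2.13) = 1.1527 / 3.8268 = 0.3012
c = 6 / 2.13^0.3012 = 6 / 1.256 = 4.778
S₃ = 4.778 × 0.125^0.3012 = 4.778 × 0.5345 ≈ 2.554

2.6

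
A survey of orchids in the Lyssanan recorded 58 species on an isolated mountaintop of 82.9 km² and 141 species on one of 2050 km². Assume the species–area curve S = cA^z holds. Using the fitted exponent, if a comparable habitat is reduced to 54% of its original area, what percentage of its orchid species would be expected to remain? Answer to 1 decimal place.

84.3%

z = ln(141/58) / ln(2050/82.9) = 0.8883 / 3.2080 = 0.2769
S_new/S_old = (A_new/A_old)^z = 0.54^0.2769 = exp(0.2769 × -0.6162) = 0.8431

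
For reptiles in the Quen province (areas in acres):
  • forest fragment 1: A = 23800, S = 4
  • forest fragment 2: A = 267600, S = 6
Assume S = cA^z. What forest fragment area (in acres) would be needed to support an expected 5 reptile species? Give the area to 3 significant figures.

z = ln(6/4) / ln(267600/23800) = 0.4055 / 2.4198 = 0.1676
c = 4 / 23800^0.1676 = 4 / 5.412 = 0.7391
A = (5/0.7391)^(1/0.1676) ⇒ ln A = ln(6.765)/0.1676 = 11.4092
A = e^11.4092 ≈ 90143 acres

90100 acres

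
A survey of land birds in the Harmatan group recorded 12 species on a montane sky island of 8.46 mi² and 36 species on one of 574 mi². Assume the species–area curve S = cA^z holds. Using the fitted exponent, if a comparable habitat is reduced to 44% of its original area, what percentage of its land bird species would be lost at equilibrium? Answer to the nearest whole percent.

19%

z = ln(36/12) / ln(574/8.46) = 1.0986 / 4.2173 = 0.2605
S_new/S_old = (A_new/A_old)^z = 0.44^0.2605 = exp(0.2605 × -0.8210) = 0.8075
Fraction lost = 1 − 0.8075 = 0.1925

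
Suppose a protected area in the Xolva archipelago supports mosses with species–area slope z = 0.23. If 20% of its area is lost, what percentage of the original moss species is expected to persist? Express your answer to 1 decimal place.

S_new/S_old = (A_new/A_old)^z = 0.8^0.23
= exp(0.23 × ln 0.8) = exp(0.23 × -0.2231) = exp(-0.0513) ≈ 0.95

95.0%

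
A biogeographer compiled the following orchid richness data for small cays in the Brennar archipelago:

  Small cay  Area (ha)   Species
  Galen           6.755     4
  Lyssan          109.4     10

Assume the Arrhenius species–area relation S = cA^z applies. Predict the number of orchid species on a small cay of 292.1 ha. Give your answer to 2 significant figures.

z = ln(10/4) / ln(109.4/6.755) = 0.9163 / 2.7847 = 0.3290
c = 4 / 6.755^0.3290 = 4 / 1.875 = 2.133
S₃ = 2.133 × 292.1^0.3290 = 2.133 × 6.475 ≈ 13.81

14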